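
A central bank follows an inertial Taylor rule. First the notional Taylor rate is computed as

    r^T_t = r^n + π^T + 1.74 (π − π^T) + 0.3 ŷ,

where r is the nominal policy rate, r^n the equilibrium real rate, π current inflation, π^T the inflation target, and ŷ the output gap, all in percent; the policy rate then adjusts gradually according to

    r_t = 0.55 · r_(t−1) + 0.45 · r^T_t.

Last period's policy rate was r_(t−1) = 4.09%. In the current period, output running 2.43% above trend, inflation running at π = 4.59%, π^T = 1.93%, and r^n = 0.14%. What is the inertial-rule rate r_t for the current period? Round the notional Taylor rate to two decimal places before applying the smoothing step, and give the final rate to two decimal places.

Output 2.43% above potential → ŷ = 2.43.
r^T_t = 0.14 + 1.93 + 1.74 × (4.59 − 1.93) + 0.3 × 2.43
   = 0.14 + 1.93 + 4.6284 + 0.729 = 7.43
r_t = 0.55 × 4.09 + 0.45 × 7.43 = 2.2495 + 3.3435 = 5.59

5.59%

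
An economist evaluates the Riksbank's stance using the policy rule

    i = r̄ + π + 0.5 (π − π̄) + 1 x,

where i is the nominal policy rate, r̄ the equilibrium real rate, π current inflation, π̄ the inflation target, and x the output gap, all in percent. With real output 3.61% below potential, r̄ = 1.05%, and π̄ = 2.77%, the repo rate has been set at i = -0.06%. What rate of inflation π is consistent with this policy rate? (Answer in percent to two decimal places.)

Output 3.61% below potential → x = -3.61.
Collecting π: i = r̄ + (1 + 0.5) π − 0.5 π̄ + 1 x
1.5 π = -0.06 − 1.05 + 0.5 × 2.77 − 1 × (-3.61) = 3.885
π = 3.885 / 1.5 = 2.59

2.59%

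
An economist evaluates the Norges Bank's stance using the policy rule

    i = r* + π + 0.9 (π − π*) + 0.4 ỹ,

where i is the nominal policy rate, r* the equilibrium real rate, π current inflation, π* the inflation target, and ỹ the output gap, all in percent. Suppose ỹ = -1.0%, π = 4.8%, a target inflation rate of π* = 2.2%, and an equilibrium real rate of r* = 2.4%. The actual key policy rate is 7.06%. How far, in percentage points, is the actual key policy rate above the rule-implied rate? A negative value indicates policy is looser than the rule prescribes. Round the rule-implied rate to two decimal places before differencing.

i = 2.4 + 4.8 + 0.9 × (4.8 − 2.2) + 0.4 × (-1.0)
   = 2.4 + 4.8 + 2.34 − 0.4 = 9.14
Deviation = 7.06 − 9.14 = -2.08 pp.

-2.08 pp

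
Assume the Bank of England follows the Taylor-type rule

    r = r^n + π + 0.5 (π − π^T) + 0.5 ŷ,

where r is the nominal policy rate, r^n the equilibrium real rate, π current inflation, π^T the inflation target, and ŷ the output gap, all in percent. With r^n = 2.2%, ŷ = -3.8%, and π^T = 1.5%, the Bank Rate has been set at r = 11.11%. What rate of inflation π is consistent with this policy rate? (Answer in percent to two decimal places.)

7.71%

Collecting π: r = r^n + (1 + 0.5) π − 0.5 π^T + 0.5 ŷ
1.5 π = 11.11 − 2.2 + 0.5 × 1.5 − 0.5 × (-3.8) = 11.56
π = 11.56 / 1.5 = 7.71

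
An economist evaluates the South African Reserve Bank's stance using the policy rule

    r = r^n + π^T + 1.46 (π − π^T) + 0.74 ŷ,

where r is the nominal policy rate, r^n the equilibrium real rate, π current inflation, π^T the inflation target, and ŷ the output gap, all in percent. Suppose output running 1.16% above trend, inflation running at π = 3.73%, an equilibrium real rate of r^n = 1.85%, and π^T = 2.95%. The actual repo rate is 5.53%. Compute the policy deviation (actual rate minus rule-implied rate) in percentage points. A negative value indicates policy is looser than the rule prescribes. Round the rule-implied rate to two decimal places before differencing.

-1.27 pp

Output 1.16% above potential → ŷ = 1.16.
r = 1.85 + 2.95 + 1.46 × (3.73 − 2.95) + 0.74 × 1.16
   = 1.85 + 2.95 + 1.1388 + 0.8584 = 6.80
Deviation = 5.53 − 6.80 = -1.27 pp.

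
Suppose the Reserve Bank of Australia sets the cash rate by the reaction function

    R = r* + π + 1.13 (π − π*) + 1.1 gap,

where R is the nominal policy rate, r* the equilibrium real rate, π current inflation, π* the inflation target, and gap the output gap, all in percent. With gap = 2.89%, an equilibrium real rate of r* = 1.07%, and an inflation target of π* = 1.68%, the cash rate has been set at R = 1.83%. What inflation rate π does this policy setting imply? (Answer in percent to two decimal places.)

-0.24%

Collecting π: R = r* + (1 + 1.13) π − 1.13 π* + 1.1 gap
2.13 π = 1.83 − 1.07 + 1.13 × 1.68 − 1.1 × 2.89 = -0.5206
π = -0.5206 / 2.13 = -0.24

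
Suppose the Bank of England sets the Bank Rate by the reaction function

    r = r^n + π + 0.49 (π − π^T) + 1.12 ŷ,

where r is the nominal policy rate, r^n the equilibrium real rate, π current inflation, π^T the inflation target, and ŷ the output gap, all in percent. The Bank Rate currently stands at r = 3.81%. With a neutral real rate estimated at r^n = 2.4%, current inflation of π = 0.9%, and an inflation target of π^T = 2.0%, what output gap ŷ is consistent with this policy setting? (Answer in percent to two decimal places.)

0.94%

1.12 ŷ = 3.81 − 2.4 − 0.9 − 0.49 × (0.9 − 2.0) = 1.049
ŷ = 1.049 / 1.12 = 0.94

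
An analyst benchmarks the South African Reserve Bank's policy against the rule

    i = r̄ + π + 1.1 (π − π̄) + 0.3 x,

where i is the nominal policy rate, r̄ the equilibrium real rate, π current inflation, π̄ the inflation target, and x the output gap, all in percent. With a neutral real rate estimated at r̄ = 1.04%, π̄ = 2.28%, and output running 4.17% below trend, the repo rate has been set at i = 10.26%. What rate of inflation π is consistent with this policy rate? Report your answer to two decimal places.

Output 4.17% below potential → x = -4.17.
Collecting π: i = r̄ + (1 + 1.1) π − 1.1 π̄ + 0.3 x
2.1 π = 10.26 − 1.04 + 1.1 × 2.28 − 0.3 × (-4.17) = 12.979
π = 12.979 / 2.1 = 6.18

6.18%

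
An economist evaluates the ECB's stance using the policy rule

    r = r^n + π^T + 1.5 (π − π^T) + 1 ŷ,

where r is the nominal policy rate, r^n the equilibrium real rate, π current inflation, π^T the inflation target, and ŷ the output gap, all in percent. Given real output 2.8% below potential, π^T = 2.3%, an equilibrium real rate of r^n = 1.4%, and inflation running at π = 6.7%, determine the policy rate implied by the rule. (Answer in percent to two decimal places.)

7.50%

Output 2.8% below potential → ŷ = -2.8.
r = 1.4 + 2.3 + 1.5 × (6.7 − 2.3) + 1 × (-2.8)
   = 1.4 + 2.3 + 6.6 − 2.8 = 7.50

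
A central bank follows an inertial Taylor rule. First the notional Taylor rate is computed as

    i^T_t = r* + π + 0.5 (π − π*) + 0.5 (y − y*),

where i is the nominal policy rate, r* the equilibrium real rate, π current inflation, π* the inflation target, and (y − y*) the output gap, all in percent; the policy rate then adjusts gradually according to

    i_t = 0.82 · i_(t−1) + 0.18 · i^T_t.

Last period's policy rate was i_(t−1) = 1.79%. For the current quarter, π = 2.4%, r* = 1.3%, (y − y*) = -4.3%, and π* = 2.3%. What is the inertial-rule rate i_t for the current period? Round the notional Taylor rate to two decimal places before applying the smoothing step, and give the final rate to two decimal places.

1.76%

i^T_t = 1.3 + 2.4 + 0.5 × (2.4 − 2.3) + 0.5 × (-4.3)
   = 1.3 + 2.4 + 0.05 − 2.15 = 1.60
i_t = 0.82 × 1.79 + 0.18 × 1.60 = 1.4678 + 0.288 = 1.76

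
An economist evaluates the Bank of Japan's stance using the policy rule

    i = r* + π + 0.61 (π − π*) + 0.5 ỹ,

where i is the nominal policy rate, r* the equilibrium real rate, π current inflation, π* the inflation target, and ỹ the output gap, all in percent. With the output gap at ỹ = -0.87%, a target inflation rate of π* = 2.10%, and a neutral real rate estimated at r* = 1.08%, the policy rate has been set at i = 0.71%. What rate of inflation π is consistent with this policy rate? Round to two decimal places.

Collecting π: i = r* + (1 + 0.61) π − 0.61 π* + 0.5 ỹ
1.61 π = 0.71 − 1.08 + 0.61 × 2.10 − 0.5 × (-0.87) = 1.346
π = 1.346 / 1.61 = 0.84

0.84%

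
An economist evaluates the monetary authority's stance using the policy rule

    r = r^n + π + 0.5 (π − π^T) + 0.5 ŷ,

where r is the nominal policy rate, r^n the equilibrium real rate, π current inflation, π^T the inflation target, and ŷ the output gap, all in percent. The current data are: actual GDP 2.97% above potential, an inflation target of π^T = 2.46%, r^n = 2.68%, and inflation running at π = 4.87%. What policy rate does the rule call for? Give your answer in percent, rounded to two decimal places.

10.24%

Output 2.97% above potential → ŷ = 2.97.
r = 2.68 + 4.87 + 0.5 × (4.87 − 2.46) + 0.5 × 2.97
   = 2.68 + 4.87 + 1.205 + 1.485 = 10.24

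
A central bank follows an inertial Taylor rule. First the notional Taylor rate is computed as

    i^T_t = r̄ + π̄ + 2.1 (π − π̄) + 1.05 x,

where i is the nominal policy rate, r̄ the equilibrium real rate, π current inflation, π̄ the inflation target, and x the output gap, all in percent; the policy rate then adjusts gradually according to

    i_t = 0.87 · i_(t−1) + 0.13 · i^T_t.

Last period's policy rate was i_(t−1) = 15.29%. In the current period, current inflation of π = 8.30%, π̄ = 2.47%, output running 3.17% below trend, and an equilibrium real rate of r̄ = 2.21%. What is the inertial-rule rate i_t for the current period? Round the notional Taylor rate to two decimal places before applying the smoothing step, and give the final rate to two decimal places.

15.07%

Output 3.17% below potential → x = -3.17.
i^T_t = 2.21 + 2.47 + 2.1 × (8.30 − 2.47) + 1.05 × (-3.17)
   = 2.21 + 2.47 + 12.243 − 3.3285 = 13.59
i_t = 0.87 × 15.29 + 0.13 × 13.59 = 13.3023 + 1.7667 = 15.07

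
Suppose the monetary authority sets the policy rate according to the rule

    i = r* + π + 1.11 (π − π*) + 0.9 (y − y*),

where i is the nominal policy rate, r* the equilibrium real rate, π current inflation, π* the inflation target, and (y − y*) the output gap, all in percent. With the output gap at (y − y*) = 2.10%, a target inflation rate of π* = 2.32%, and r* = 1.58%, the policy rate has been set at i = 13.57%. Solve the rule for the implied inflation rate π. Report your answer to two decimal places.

6.01%

Collecting π: i = r* + (1 + 1.11) π − 1.11 π* + 0.9 (y − y*)
2.11 π = 13.57 − 1.58 + 1.11 × 2.32 − 0.9 × 2.10 = 12.6752
π = 12.6752 / 2.11 = 6.01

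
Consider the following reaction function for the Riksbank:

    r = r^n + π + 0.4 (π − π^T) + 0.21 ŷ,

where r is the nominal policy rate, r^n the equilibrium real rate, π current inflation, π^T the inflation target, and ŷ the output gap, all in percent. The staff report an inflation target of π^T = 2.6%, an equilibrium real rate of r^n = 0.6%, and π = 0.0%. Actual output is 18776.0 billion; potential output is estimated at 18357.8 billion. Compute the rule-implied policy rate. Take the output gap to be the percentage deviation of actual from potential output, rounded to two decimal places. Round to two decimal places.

0.04%

Output gap = 100 × (18776.0 − 18357.8) / 18357.8 = 2.28%.
r = 0.60 + 0.00 + 0.4 × (0.00 − 2.60) + 0.21 × 2.28
   = 0.60 + 0 − 1.04 + 0.4788 = 0.04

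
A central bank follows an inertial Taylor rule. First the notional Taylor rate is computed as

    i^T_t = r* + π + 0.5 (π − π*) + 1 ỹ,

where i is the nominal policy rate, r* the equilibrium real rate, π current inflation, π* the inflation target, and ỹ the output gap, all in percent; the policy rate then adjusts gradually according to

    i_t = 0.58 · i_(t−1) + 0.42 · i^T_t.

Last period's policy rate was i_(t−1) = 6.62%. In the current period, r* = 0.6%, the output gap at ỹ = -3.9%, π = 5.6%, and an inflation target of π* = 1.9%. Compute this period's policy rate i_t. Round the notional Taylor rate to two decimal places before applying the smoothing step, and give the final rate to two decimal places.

5.58%

i^T_t = 0.6 + 5.6 + 0.5 × (5.6 − 1.9) + 1 × (-3.9)
   = 0.6 + 5.6 + 1.85 − 3.9 = 4.15
i_t = 0.58 × 6.62 + 0.42 × 4.15 = 3.8396 + 1.743 = 5.58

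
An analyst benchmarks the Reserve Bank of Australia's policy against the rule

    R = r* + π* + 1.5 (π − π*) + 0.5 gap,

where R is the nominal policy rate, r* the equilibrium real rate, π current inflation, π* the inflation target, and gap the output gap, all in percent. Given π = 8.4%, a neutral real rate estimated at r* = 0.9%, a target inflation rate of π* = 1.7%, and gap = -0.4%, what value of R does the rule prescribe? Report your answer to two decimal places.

R = 0.9 + 1.7 + 1.5 × (8.4 − 1.7) + 0.5 × (-0.4)
   = 0.9 + 1.7 + 10.05 − 0.2 = 12.45

12.45%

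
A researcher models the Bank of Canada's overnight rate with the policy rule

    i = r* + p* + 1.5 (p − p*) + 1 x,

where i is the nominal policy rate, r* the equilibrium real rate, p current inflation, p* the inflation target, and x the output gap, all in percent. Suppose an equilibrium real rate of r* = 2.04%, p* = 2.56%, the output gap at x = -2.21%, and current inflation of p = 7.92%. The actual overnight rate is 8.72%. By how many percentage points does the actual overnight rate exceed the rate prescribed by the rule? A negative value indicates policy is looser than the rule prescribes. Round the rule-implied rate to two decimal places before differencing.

-1.71 pp

i = 2.04 + 2.56 + 1.5 × (7.92 − 2.56) + 1 × (-2.21)
   = 2.04 + 2.56 + 8.04 − 2.21 = 10.43
Deviation = 8.72 − 10.43 = -1.71 pp.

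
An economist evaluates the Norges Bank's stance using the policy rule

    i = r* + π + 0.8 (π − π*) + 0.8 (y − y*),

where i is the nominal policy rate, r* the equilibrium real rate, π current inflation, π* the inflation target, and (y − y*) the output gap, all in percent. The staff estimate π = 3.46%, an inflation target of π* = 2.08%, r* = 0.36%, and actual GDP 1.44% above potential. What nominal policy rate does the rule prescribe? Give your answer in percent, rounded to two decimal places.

Output 1.44% above potential → (y − y*) = 1.44.
i = 0.36 + 3.46 + 0.8 × (3.46 − 2.08) + 0.8 × 1.44
   = 0.36 + 3.46 + 1.104 + 1.152 = 6.08

6.08%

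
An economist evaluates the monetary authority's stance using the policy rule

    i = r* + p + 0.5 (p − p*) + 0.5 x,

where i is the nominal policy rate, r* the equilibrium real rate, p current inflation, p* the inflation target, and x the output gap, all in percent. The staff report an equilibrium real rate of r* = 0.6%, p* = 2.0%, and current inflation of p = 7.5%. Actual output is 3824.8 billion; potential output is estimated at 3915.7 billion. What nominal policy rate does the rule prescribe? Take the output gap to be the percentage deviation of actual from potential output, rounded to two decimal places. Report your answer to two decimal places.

9.69%

Output gap = 100 × (3824.8 − 3915.7) / 3915.7 = -2.32%.
i = 0.60 + 7.50 + 0.5 × (7.50 − 2.00) + 0.5 × (-2.32)
   = 0.60 + 7.5 + 2.75 − 1.16 = 9.69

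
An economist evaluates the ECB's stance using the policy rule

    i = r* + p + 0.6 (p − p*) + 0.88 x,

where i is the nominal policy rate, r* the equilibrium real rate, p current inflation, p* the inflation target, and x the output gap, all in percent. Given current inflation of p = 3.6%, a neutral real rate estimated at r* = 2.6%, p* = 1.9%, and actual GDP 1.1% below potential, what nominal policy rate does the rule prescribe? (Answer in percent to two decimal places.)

Output 1.1% below potential → x = -1.1.
i = 2.6 + 3.6 + 0.6 × (3.6 − 1.9) + 0.88 × (-1.1)
   = 2.6 + 3.6 + 1.02 − 0.968 = 6.25

6.25%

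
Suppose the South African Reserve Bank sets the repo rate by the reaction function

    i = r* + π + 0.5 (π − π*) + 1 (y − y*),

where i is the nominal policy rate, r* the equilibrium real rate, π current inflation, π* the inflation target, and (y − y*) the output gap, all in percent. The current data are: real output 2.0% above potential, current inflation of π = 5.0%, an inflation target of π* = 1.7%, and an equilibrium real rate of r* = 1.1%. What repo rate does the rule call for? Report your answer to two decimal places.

9.75%

Output 2.0% above potential → (y − y*) = 2.0.
i = 1.1 + 5.0 + 0.5 × (5.0 − 1.7) + 1 × 2.0
   = 1.1 + 5 + 1.65 + 2 = 9.75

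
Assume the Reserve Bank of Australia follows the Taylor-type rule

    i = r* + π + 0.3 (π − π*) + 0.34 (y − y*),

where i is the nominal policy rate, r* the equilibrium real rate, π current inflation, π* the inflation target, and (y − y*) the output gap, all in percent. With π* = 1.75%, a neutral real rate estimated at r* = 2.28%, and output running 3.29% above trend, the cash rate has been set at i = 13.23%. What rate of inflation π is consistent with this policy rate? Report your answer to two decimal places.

7.97%

Output 3.29% above potential → (y − y*) = 3.29.
Collecting π: i = r* + (1 + 0.3) π − 0.3 π* + 0.34 (y − y*)
1.3 π = 13.23 − 2.28 + 0.3 × 1.75 − 0.34 × 3.29 = 10.3564
π = 10.3564 / 1.3 = 7.97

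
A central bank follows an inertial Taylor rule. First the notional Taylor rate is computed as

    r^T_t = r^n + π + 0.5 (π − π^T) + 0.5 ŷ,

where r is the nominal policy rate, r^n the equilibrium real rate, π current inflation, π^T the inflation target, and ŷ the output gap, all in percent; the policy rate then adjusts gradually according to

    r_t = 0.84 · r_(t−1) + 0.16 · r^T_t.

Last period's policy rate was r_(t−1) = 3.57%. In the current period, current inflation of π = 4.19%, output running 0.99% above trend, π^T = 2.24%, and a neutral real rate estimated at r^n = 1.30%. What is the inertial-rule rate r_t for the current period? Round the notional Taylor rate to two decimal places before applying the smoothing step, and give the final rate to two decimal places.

Output 0.99% above potential → ŷ = 0.99.
r^T_t = 1.30 + 4.19 + 0.5 × (4.19 − 2.24) + 0.5 × 0.99
   = 1.30 + 4.19 + 0.975 + 0.495 = 6.96
r_t = 0.84 × 3.57 + 0.16 × 6.96 = 2.9988 + 1.1136 = 4.11

4.11%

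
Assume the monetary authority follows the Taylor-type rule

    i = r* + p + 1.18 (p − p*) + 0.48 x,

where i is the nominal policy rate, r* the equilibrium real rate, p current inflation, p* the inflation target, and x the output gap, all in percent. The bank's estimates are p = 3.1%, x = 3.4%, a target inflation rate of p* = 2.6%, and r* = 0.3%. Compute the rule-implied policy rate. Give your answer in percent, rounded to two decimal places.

5.62%

i = 0.3 + 3.1 + 1.18 × (3.1 − 2.6) + 0.48 × 3.4
   = 0.3 + 3.1 + 0.59 + 1.632 = 5.62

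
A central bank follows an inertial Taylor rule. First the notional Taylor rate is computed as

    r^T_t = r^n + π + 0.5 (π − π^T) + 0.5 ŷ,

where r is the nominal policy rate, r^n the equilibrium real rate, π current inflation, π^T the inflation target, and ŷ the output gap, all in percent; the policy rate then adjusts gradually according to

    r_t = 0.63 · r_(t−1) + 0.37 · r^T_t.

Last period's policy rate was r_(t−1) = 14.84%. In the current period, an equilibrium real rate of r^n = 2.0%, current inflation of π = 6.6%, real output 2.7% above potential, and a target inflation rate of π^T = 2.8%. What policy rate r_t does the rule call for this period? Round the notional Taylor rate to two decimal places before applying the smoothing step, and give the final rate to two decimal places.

Output 2.7% above potential → ŷ = 2.7.
r^T_t = 2.0 + 6.6 + 0.5 × (6.6 − 2.8) + 0.5 × 2.7
   = 2.0 + 6.6 + 1.9 + 1.35 = 11.85
r_t = 0.63 × 14.84 + 0.37 × 11.85 = 9.3492 + 4.3845 = 13.73

13.73%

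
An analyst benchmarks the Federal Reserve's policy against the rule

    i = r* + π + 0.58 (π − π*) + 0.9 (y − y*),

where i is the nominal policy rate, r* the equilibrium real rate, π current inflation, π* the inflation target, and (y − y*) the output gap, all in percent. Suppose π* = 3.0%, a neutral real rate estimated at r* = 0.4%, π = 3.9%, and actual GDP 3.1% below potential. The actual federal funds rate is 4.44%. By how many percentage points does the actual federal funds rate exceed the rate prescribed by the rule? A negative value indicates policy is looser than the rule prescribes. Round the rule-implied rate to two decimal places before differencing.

2.41 pp

Output 3.1% below potential → (y − y*) = -3.1.
i = 0.4 + 3.9 + 0.58 × (3.9 − 3.0) + 0.9 × (-3.1)
   = 0.4 + 3.9 + 0.522 − 2.79 = 2.03
Deviation = 4.44 − 2.03 = 2.41 pp.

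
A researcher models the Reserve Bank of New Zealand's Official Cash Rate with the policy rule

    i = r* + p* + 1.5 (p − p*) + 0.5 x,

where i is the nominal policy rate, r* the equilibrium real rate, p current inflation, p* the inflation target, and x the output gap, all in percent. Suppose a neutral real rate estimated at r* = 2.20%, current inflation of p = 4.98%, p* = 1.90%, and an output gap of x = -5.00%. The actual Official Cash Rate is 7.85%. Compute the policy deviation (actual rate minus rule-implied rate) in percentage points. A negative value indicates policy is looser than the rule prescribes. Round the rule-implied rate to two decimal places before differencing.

1.63 pp

i = 2.20 + 1.90 + 1.5 × (4.98 − 1.90) + 0.5 × (-5.00)
   = 2.20 + 1.9 + 4.62 − 2.5 = 6.22
Deviation = 7.85 − 6.22 = 1.63 pp.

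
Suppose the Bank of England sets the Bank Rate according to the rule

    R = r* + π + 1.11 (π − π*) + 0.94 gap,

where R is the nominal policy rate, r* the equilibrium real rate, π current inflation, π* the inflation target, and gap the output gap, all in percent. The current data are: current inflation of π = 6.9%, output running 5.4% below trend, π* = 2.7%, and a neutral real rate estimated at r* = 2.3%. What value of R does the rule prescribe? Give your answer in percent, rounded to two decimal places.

8.79%

Output 5.4% below potential → gap = -5.4.
R = 2.3 + 6.9 + 1.11 × (6.9 − 2.7) + 0.94 × (-5.4)
   = 2.3 + 6.9 + 4.662 − 5.076 = 8.79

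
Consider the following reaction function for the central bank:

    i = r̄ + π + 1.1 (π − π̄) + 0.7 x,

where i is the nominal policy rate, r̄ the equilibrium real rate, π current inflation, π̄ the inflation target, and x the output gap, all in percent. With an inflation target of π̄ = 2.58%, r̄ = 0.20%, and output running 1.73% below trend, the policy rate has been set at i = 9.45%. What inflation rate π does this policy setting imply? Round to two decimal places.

6.33%

Output 1.73% below potential → x = -1.73.
Collecting π: i = r̄ + (1 + 1.1) π − 1.1 π̄ + 0.7 x
2.1 π = 9.45 − 0.20 + 1.1 × 2.58 − 0.7 × (-1.73) = 13.299
π = 13.299 / 2.1 = 6.33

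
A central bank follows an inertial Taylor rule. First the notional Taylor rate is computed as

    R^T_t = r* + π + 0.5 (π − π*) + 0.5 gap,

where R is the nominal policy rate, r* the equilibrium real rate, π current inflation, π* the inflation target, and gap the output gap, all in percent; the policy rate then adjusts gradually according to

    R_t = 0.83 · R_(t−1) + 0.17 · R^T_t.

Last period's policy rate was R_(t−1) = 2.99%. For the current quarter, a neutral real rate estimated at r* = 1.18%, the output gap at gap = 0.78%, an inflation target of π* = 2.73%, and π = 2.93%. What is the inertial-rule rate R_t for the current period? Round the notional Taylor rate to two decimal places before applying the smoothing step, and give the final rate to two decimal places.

R^T_t = 1.18 + 2.93 + 0.5 × (2.93 − 2.73) + 0.5 × 0.78
   = 1.18 + 2.93 + 0.1 + 0.39 = 4.60
R_t = 0.83 × 2.99 + 0.17 × 4.60 = 2.4817 + 0.782 = 3.26

3.26%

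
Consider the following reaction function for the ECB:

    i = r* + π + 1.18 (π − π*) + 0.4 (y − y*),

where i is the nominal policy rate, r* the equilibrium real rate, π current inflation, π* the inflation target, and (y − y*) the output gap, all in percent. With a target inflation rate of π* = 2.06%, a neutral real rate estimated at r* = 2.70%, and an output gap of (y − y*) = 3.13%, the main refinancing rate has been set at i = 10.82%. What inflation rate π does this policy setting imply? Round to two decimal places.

Collecting π: i = r* + (1 + 1.18) π − 1.18 π* + 0.4 (y − y*)
2.18 π = 10.82 − 2.70 + 1.18 × 2.06 − 0.4 × 3.13 = 9.2988
π = 9.2988 / 2.18 = 4.27

4.27%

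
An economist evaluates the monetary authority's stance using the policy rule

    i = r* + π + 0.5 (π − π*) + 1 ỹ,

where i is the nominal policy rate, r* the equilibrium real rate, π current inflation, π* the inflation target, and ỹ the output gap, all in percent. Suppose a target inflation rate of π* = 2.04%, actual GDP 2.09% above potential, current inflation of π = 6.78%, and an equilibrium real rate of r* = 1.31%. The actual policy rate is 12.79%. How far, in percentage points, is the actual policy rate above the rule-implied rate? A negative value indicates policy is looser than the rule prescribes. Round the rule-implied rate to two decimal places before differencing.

Output 2.09% above potential → ỹ = 2.09.
i = 1.31 + 6.78 + 0.5 × (6.78 − 2.04) + 1 × 2.09
   = 1.31 + 6.78 + 2.37 + 2.09 = 12.55
Deviation = 12.79 − 12.55 = 0.24 pp.

0.24 pp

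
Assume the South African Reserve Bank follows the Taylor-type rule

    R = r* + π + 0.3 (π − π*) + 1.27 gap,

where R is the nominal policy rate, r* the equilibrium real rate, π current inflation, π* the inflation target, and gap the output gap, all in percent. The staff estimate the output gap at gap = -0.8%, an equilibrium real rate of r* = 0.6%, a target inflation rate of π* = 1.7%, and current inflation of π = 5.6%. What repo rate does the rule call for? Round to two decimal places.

6.35%

R = 0.6 + 5.6 + 0.3 × (5.6 − 1.7) + 1.27 × (-0.8)
   = 0.6 + 5.6 + 1.17 − 1.016 = 6.35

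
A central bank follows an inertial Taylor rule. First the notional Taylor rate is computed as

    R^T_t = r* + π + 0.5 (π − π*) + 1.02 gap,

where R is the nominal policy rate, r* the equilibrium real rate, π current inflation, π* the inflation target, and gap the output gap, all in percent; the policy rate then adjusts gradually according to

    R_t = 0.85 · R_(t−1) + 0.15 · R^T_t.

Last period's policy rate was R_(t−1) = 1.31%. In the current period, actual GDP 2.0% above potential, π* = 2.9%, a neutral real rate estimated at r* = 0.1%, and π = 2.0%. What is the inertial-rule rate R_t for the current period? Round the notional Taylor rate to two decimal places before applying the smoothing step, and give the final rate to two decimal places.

Output 2.0% above potential → gap = 2.0.
R^T_t = 0.1 + 2.0 + 0.5 × (2.0 − 2.9) + 1.02 × 2.0
   = 0.1 + 2 − 0.45 + 2.04 = 3.69
R_t = 0.85 × 1.31 + 0.15 × 3.69 = 1.1135 + 0.5535 = 1.67

1.67%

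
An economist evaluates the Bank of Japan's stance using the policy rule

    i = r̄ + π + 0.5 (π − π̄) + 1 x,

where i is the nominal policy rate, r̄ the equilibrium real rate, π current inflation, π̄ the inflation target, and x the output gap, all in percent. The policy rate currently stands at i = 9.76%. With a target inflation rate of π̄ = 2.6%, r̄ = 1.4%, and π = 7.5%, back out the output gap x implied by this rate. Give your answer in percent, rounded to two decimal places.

1 x = 9.76 − 1.4 − 7.5 − 0.5 × (7.5 − 2.6) = -1.59
x = -1.59 / 1 = -1.59

-1.59%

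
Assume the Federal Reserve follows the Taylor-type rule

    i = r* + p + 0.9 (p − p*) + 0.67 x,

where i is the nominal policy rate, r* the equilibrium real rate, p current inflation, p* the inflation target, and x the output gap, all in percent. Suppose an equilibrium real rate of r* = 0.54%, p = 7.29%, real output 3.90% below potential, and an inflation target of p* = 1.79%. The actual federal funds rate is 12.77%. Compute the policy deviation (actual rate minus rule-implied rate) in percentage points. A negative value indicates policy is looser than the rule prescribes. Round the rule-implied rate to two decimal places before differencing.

2.60 pp

Output 3.90% below potential → x = -3.90.
i = 0.54 + 7.29 + 0.9 × (7.29 − 1.79) + 0.67 × (-3.90)
   = 0.54 + 7.29 + 4.95 − 2.613 = 10.17
Deviation = 12.77 − 10.17 = 2.60 pp.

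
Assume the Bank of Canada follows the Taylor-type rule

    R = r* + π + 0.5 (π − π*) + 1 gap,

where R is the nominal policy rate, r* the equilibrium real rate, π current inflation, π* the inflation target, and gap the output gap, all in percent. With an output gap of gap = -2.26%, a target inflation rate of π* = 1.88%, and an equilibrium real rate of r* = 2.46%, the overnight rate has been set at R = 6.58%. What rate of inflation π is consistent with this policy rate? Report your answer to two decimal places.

4.88%

Collecting π: R = r* + (1 + 0.5) π − 0.5 π* + 1 gap
1.5 π = 6.58 − 2.46 + 0.5 × 1.88 − 1 × (-2.26) = 7.32
π = 7.32 / 1.5 = 4.88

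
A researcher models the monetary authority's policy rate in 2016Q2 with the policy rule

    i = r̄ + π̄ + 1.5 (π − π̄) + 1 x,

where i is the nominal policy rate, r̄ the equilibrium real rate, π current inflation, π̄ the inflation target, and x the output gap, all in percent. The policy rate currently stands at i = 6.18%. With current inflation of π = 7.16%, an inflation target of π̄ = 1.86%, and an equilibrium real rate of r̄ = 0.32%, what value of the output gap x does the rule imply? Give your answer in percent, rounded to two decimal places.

-3.95%

1 x = 6.18 − 0.32 − 1.86 − 1.5 × (7.16 − 1.86) = -3.95
x = -3.95 / 1 = -3.95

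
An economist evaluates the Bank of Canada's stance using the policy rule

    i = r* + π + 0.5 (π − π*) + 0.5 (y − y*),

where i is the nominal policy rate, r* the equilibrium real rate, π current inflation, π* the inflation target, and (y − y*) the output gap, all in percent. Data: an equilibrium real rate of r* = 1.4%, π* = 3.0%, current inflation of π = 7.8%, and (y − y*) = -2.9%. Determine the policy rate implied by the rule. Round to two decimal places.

10.15%

i = 1.4 + 7.8 + 0.5 × (7.8 − 3.0) + 0.5 × (-2.9)
   = 1.4 + 7.8 + 2.4 − 1.45 = 10.15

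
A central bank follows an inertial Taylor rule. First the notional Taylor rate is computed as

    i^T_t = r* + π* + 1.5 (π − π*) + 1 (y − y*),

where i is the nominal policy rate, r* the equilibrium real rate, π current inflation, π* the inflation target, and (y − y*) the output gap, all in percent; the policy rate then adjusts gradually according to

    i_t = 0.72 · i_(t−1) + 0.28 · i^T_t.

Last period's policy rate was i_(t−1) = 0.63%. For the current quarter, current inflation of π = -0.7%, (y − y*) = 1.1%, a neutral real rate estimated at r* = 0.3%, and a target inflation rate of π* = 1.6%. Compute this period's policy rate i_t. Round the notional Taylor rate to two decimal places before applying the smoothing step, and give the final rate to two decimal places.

i^T_t = 0.3 + 1.6 + 1.5 × (-0.7 − 1.6) + 1 × 1.1
   = 0.3 + 1.6 − 3.45 + 1.1 = -0.45
i_t = 0.72 × 0.63 + 0.28 × (-0.45) = 0.4536 − 0.126 = 0.33

0.33%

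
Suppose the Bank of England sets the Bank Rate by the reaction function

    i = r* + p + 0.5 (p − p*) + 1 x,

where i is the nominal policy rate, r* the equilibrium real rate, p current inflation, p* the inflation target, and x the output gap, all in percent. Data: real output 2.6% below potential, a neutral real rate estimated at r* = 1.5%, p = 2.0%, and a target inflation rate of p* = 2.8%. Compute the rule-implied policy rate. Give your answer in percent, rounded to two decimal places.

0.50%

Output 2.6% below potential → x = -2.6.
i = 1.5 + 2.0 + 0.5 × (2.0 − 2.8) + 1 × (-2.6)
   = 1.5 + 2 − 0.4 − 2.6 = 0.50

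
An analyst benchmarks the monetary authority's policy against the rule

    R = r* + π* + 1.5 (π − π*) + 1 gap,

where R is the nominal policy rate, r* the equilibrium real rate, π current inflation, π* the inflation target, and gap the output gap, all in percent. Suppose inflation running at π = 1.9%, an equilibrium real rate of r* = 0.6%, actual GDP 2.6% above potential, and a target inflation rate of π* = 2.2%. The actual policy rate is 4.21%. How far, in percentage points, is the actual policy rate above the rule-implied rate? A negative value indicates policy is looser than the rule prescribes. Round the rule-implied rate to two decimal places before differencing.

-0.74 pp

Output 2.6% above potential → gap = 2.6.
R = 0.6 + 2.2 + 1.5 × (1.9 − 2.2) + 1 × 2.6
   = 0.6 + 2.2 − 0.45 + 2.6 = 4.95
Deviation = 4.21 − 4.95 = -0.74 pp.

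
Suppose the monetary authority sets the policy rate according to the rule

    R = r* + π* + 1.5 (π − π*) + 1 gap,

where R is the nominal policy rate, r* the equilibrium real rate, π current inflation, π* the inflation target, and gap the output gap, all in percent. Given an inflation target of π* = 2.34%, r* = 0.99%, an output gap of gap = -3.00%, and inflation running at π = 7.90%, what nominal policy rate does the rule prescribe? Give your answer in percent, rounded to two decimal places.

R = 0.99 + 2.34 + 1.5 × (7.90 − 2.34) + 1 × (-3.00)
   = 0.99 + 2.34 + 8.34 − 3 = 8.67

8.67%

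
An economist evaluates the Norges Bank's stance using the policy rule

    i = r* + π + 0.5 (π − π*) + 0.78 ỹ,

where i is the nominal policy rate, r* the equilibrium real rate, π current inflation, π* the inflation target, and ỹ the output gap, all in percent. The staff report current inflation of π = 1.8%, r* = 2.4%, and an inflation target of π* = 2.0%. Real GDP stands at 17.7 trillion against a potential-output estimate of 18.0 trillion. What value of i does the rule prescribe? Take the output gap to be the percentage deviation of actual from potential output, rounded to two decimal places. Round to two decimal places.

2.80%

Output gap = 100 × (17.7 − 18.0) / 18.0 = -1.67%.
i = 2.40 + 1.80 + 0.5 × (1.80 − 2.00) + 0.78 × (-1.67)
   = 2.40 + 1.8 − 0.1 − 1.3026 = 2.80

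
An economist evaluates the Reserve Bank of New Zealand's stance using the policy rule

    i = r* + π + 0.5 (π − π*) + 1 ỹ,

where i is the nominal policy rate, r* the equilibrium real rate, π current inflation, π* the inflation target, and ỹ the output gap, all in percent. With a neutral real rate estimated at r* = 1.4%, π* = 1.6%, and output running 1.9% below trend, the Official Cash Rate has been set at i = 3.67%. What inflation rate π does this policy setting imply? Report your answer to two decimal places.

3.31%

Output 1.9% below potential → ỹ = -1.9.
Collecting π: i = r* + (1 + 0.5) π − 0.5 π* + 1 ỹ
1.5 π = 3.67 − 1.4 + 0.5 × 1.6 − 1 × (-1.9) = 4.97
π = 4.97 / 1.5 = 3.31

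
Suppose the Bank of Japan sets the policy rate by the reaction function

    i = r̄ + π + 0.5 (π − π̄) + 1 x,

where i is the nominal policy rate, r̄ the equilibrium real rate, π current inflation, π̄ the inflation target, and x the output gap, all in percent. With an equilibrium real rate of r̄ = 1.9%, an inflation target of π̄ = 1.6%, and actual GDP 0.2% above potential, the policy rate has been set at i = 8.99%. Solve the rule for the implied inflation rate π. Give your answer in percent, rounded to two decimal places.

5.13%

Output 0.2% above potential → x = 0.2.
Collecting π: i = r̄ + (1 + 0.5) π − 0.5 π̄ + 1 x
1.5 π = 8.99 − 1.9 + 0.5 × 1.6 − 1 × 0.2 = 7.69
π = 7.69 / 1.5 = 5.13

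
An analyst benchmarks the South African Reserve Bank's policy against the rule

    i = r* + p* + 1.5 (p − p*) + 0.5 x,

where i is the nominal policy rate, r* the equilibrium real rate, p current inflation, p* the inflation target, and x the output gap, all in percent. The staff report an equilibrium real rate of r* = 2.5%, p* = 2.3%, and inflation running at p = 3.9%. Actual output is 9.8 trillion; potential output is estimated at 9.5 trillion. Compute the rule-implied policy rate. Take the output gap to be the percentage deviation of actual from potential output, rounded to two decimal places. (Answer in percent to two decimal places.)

Output gap = 100 × (9.8 − 9.5) / 9.5 = 3.16%.
i = 2.50 + 2.30 + 1.5 × (3.90 − 2.30) + 0.5 × 3.16
   = 2.50 + 2.3 + 2.4 + 1.58 = 8.78

8.78%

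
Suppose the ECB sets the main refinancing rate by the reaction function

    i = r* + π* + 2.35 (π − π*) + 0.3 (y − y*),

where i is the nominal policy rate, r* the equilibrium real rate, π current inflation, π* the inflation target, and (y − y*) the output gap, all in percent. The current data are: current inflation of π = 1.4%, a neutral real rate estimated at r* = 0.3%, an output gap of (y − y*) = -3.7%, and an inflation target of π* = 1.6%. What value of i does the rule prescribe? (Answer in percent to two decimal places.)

i = 0.3 + 1.6 + 2.35 × (1.4 − 1.6) + 0.3 × (-3.7)
   = 0.3 + 1.6 − 0.47 − 1.11 = 0.32

0.32%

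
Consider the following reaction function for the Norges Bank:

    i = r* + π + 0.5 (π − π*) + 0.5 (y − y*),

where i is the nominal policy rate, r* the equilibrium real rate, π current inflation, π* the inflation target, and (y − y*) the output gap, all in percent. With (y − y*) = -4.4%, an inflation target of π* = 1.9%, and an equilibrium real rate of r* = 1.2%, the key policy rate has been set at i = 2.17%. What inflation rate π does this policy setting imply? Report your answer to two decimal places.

Collecting π: i = r* + (1 + 0.5) π − 0.5 π* + 0.5 (y − y*)
1.5 π = 2.17 − 1.2 + 0.5 × 1.9 − 0.5 × (-4.4) = 4.12
π = 4.12 / 1.5 = 2.75

2.75%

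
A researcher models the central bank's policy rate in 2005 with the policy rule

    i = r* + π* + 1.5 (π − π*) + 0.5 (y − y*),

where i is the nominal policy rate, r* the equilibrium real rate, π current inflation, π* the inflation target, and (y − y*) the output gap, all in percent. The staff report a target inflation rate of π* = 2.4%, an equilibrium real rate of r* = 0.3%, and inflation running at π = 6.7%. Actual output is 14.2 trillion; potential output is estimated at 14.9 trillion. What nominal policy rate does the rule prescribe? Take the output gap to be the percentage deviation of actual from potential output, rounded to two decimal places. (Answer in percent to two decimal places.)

Output gap = 100 × (14.2 − 14.9) / 14.9 = -4.70%.
i = 0.30 + 2.40 + 1.5 × (6.70 − 2.40) + 0.5 × (-4.70)
   = 0.30 + 2.4 + 6.45 − 2.35 = 6.80

6.80%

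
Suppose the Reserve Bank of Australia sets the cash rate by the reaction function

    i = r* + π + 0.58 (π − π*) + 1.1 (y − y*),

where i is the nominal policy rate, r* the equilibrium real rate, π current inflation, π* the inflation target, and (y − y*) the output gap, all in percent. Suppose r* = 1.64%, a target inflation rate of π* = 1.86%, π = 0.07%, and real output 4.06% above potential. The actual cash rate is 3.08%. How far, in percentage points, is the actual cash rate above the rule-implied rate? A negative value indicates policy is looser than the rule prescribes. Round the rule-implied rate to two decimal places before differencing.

Output 4.06% above potential → (y − y*) = 4.06.
i = 1.64 + 0.07 + 0.58 × (0.07 − 1.86) + 1.1 × 4.06
   = 1.64 + 0.07 − 1.0382 + 4.466 = 5.14
Deviation = 3.08 − 5.14 = -2.06 pp.

-2.06 pp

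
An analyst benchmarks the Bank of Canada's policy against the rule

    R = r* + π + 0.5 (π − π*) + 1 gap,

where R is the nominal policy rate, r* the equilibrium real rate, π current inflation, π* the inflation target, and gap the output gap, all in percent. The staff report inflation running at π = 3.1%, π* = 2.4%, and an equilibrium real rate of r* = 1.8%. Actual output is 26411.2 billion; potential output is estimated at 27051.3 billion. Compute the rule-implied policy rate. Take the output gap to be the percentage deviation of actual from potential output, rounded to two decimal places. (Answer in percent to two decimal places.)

Output gap = 100 × (26411.2 − 27051.3) / 27051.3 = -2.37%.
R = 1.80 + 3.10 + 0.5 × (3.10 − 2.40) + 1 × (-2.37)
   = 1.80 + 3.1 + 0.35 − 2.37 = 2.88

2.88%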